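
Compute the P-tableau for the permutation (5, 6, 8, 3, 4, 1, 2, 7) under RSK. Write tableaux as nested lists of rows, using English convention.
Insert 5: appended to row 1. P = [[5]].
Insert 6: appended to row 1. P = [[5, 6]].
Insert 8: appended to row 1. P = [[5, 6, 8]].
Insert 3: 3 bumps 5 from row 1; 5 starts row 2. P = [[3, 6, 8], [5]].
Insert 4: 4 bumps 6 from row 1; 6 appends to row 2. P = [[3, 4, 8], [5, 6]].
Insert 1: 1 bumps 3 from row 1; 3 bumps 5 from row 2; 5 starts row 3. P = [[1, 4, 8], [3, 6], [5]].
Insert 2: 2 bumps 4 from row 1; 4 bumps 6 from row 2; 6 appends to row 3. P = [[1, 2, 8], [3, 4], [5, 6]].
Insert 7: 7 bumps 8 from row 1; 8 appends to row 2. P = [[1, 2, 7], [3, 4, 8], [5, 6]].

So P = [[1, 2, 7], [3, 4, 8], [5, 6]].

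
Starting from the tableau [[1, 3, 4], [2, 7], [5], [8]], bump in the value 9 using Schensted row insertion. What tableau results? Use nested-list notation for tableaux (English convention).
9 is larger than every entry of row 1, so it is appended to row 1. The new tableau is [[1, 3, 4, 9], [2, 7], [5], [8]].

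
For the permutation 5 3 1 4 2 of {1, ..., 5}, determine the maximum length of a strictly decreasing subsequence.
3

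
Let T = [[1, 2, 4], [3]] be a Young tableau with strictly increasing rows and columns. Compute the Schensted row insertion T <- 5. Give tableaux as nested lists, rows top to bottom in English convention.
5 is larger than every entry of row 1, so it is appended to row 1. The new tableau is [[1, 2, 4, 5], [3]].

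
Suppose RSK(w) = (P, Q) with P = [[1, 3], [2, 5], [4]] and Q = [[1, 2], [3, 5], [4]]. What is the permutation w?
Reverse the RSK construction: for i from n down to 1, find the cell of Q containing i, remove the entry at that cell from P, and reverse-bump it up through P; the value ejected from row 1 is w(i).

Step i=5: Q has 5 at row 2, column 2; remove 5 from row 2 of P and reverse-bump: 5 enters row 1 and ejects 3. So w(5) = 3. P is now [[1, 5], [2], [4]].
Step i=4: Q has 4 at row 3, column 1; remove 4 from row 3 of P and reverse-bump: 4 enters row 2 and ejects 2; 2 enters row 1 and ejects 1. So w(4) = 1. P is now [[2, 5], [4]].
Step i=3: Q has 3 at row 2, column 1; remove 4 from row 2 of P and reverse-bump: 4 enters row 1 and ejects 2. So w(3) = 2. P is now [[4, 5]].
Step i=2: Q has 2 at row 1, column 2; remove that cell from P, ejecting 5. So w(2) = 5. P is now [[4]].
Step i=1: Q has 1 at row 1, column 1; remove that cell from P, ejecting 4. So w(1) = 4. P is now [].

So w = 4 5 2 1 3.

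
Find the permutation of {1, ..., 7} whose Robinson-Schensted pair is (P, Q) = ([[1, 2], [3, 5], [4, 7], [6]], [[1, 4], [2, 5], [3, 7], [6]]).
Reverse the RSK construction: for i from n down to 1, find the cell of Q containing i, remove the entry at that cell from P, and reverse-bump it up through P; the value ejected from row 1 is w(i).

Step i=7: Q has 7 at row 3, column 2; remove 7 from row 3 of P and reverse-bump: 7 enters row 2 and ejects 5; 5 enters row 1 and ejects 2. So w(7) = 2. P is now [[1, 5], [3, 7], [4], [6]].
Step i=6: Q has 6 at row 4, column 1; remove 6 from row 4 of P and reverse-bump: 6 enters row 3 and ejects 4; 4 enters row 2 and ejects 3; 3 enters row 1 and ejects 1. So w(6) = 1. P is now [[3, 5], [4, 7], [6]].
Step i=5: Q has 5 at row 2, column 2; remove 7 from row 2 of P and reverse-bump: 7 enters row 1 and ejects 5. So w(5) = 5. P is now [[3, 7], [4], [6]].
Step i=4: Q has 4 at row 1, column 2; remove that cell from P, ejecting 7. So w(4) = 7. P is now [[3], [4], [6]].
Step i=3: Q has 3 at row 3, column 1; remove 6 from row 3 of P and reverse-bump: 6 enters row 2 and ejects 4; 4 enters row 1 and ejects 3. So w(3) = 3. P is now [[4], [6]].
Step i=2: Q has 2 at row 2, column 1; remove 6 from row 2 of P and reverse-bump: 6 enters row 1 and ejects 4. So w(2) = 4. P is now [[6]].
Step i=1: Q has 1 at row 1, column 1; remove that cell from P, ejecting 6. So w(1) = 6. P is now [].

So w = 6 4 3 7 5 1 2.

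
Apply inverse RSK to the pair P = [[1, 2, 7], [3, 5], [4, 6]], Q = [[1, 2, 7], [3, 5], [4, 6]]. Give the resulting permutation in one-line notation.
4 6 3 1 5 2 7

Reverse the RSK construction: for i from n down to 1, find the cell of Q containing i, remove the entry at that cell from P, and reverse-bump it up through P; the value ejected from row 1 is w(i).

Step i=7: Q has 7 at row 1, column 3; remove that cell from P, ejecting 7. So w(7) = 7. P is now [[1, 2], [3, 5], [4, 6]].
Step i=6: Q has 6 at row 3, column 2; remove 6 from row 3 of P and reverse-bump: 6 enters row 2 and ejects 5; 5 enters row 1 and ejects 2. So w(6) = 2. P is now [[1, 5], [3, 6], [4]].
Step i=5: Q has 5 at row 2, column 2; remove 6 from row 2 of P and reverse-bump: 6 enters row 1 and ejects 5. So w(5) = 5. P is now [[1, 6], [3], [4]].
Step i=4: Q has 4 at row 3, column 1; remove 4 from row 3 of P and reverse-bump: 4 enters row 2 and ejects 3; 3 enters row 1 and ejects 1. So w(4) = 1. P is now [[3, 6], [4]].
Step i=3: Q has 3 at row 2, column 1; remove 4 from row 2 of P and reverse-bump: 4 enters row 1 and ejects 3. So w(3) = 3. P is now [[4, 6]].
Step i=2: Q has 2 at row 1, column 2; remove that cell from P, ejecting 6. So w(2) = 6. P is now [[4]].
Step i=1: Q has 1 at row 1, column 1; remove that cell from P, ejecting 4. So w(1) = 4. P is now [].

So w = 4 6 3 1 5 2 7.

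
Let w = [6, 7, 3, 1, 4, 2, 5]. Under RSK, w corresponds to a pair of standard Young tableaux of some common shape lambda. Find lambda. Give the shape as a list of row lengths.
[3, 2, 2]

Row-insert each entry into an empty tableau.

After inserting 6: P = [[6]].
After inserting 7: P = [[6, 7]].
After inserting 3: P = [[3, 7], [6]].
After inserting 1: P = [[1, 7], [3], [6]].
After inserting 4: P = [[1, 4], [3, 7], [6]].
After inserting 2: P = [[1, 2], [3, 4], [6, 7]].
After inserting 5: P = [[1, 2, 5], [3, 4], [6, 7]].

The final insertion tableau P = [[1, 2, 5], [3, 4], [6, 7]] has shape [3, 2, 2].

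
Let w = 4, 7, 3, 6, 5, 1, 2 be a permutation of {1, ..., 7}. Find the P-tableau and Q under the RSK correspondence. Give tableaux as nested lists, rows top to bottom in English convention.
P = [[1, 2], [3, 5], [4, 6], [7]], Q = [[1, 2], [3, 4], [5, 7], [6]]

Insert each entry of the permutation into P by Schensted row insertion, recording in Q the position of each new cell.

After inserting 4: P = [[4]].
After inserting 7: P = [[4, 7]].
After inserting 3: P = [[3, 7], [4]].
After inserting 6: P = [[3, 6], [4, 7]].
After inserting 5: P = [[3, 5], [4, 6], [7]].
After inserting 1: P = [[1, 5], [3, 6], [4], [7]].
After inserting 2: P = [[1, 2], [3, 5], [4, 6], [7]].

So P = [[1, 2], [3, 5], [4, 6], [7]], Q = [[1, 2], [3, 4], [5, 7], [6]].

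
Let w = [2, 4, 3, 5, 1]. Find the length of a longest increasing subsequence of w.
3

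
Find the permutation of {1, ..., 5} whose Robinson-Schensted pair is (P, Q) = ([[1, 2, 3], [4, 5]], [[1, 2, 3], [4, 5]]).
1 4 5 2 3

Reverse the RSK construction: for i from n down to 1, find the cell of Q containing i, remove the entry at that cell from P, and reverse-bump it up through P; the value ejected from row 1 is w(i).

Step i=5: Q has 5 at row 2, column 2; remove 5 from row 2 of P and reverse-bump: 5 enters row 1 and ejects 3. So w(5) = 3. P is now [[1, 2, 5], [4]].
Step i=4: Q has 4 at row 2, column 1; remove 4 from row 2 of P and reverse-bump: 4 enters row 1 and ejects 2. So w(4) = 2. P is now [[1, 4, 5]].
Step i=3: Q has 3 at row 1, column 3; remove that cell from P, ejecting 5. So w(3) = 5. P is now [[1, 4]].
Step i=2: Q has 2 at row 1, column 2; remove that cell from P, ejecting 4. So w(2) = 4. P is now [[1]].
Step i=1: Q has 1 at row 1, column 1; remove that cell from P, ejecting 1. So w(1) = 1. P is now [].

So w = 1 4 5 2 3.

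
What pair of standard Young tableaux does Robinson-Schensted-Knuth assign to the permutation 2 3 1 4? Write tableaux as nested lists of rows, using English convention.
Insert each entry of the permutation into P by Schensted row insertion, recording in Q the position of each new cell.

Insert 2: appended to row 1. P = [[2]], Q = [[1]].
Insert 3: appended to row 1. P = [[2, 3]], Q = [[1, 2]].
Insert 1: 1 bumps 2 from row 1; 2 starts row 2. P = [[1, 3], [2]], Q = [[1, 2], [3]].
Insert 4: appended to row 1. P = [[1, 3, 4], [2]], Q = [[1, 2, 4], [3]].

So P = [[1, 3, 4], [2]], Q = [[1, 2, 4], [3]].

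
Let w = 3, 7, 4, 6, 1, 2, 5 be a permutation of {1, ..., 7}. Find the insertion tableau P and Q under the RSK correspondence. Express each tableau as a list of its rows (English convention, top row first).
Insert each entry of the permutation into P by Schensted row insertion, recording in Q the position of each new cell.

Insert 3: appended to row 1. P = [[3]].
Insert 7: appended to row 1. P = [[3, 7]].
Insert 4: 4 bumps 7 from row 1; 7 starts row 2. P = [[3, 4], [7]].
Insert 6: appended to row 1. P = [[3, 4, 6], [7]].
Insert 1: 1 bumps 3 from row 1; 3 bumps 7 from row 2; 7 starts row 3. P = [[1, 4, 6], [3], [7]].
Insert 2: 2 bumps 4 from row 1; 4 appends to row 2. P = [[1, 2, 6], [3, 4], [7]].
Insert 5: 5 bumps 6 from row 1; 6 appends to row 2. P = [[1, 2, 5], [3, 4, 6], [7]].

So P = [[1, 2, 5], [3, 4, 6], [7]], Q = [[1, 2, 4], [3, 6, 7], [5]].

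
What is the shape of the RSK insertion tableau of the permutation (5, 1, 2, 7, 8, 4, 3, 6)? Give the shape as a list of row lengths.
[4, 3, 1]

Row-insert each entry into an empty tableau.

After inserting 5: P = [[5]].
After inserting 1: P = [[1], [5]].
After inserting 2: P = [[1, 2], [5]].
After inserting 7: P = [[1, 2, 7], [5]].
After inserting 8: P = [[1, 2, 7, 8], [5]].
After inserting 4: P = [[1, 2, 4, 8], [5, 7]].
After inserting 3: P = [[1, 2, 3, 8], [4, 7], [5]].
After inserting 6: P = [[1, 2, 3, 6], [4, 7, 8], [5]].

The final insertion tableau P = [[1, 2, 3, 6], [4, 7, 8], [5]] has shape [4, 3, 1].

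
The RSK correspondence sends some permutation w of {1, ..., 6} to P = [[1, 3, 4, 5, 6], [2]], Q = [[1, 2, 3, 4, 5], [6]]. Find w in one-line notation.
2 3 4 5 6 1

Reverse the RSK construction: for i from n down to 1, find the cell of Q containing i, remove the entry at that cell from P, and reverse-bump it up through P; the value ejected from row 1 is w(i).

Step i=6: Q has 6 at row 2, column 1; remove 2 from row 2 of P and reverse-bump: 2 enters row 1 and ejects 1. So w(6) = 1. P is now [[2, 3, 4, 5, 6]].
Step i=5: Q has 5 at row 1, column 5; remove that cell from P, ejecting 6. So w(5) = 6. P is now [[2, 3, 4, 5]].
Step i=4: Q has 4 at row 1, column 4; remove that cell from P, ejecting 5. So w(4) = 5. P is now [[2, 3, 4]].
Step i=3: Q has 3 at row 1, column 3; remove that cell from P, ejecting 4. So w(3) = 4. P is now [[2, 3]].
Step i=2: Q has 2 at row 1, column 2; remove that cell from P, ejecting 3. So w(2) = 3. P is now [[2]].
Step i=1: Q has 1 at row 1, column 1; remove that cell from P, ejecting 2. So w(1) = 2. P is now [].

So w = 2 3 4 5 6 1.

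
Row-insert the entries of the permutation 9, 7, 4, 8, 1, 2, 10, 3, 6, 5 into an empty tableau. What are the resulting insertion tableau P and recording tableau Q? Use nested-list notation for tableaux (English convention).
Insert each entry of the permutation into P by Schensted row insertion, recording in Q the position of each new cell.

After inserting 9: P = [[9]].
After inserting 7: P = [[7], [9]].
After inserting 4: P = [[4], [7], [9]].
After inserting 8: P = [[4, 8], [7], [9]].
After inserting 1: P = [[1, 8], [4], [7], [9]].
After inserting 2: P = [[1, 2], [4, 8], [7], [9]].
After inserting 10: P = [[1, 2, 10], [4, 8], [7], [9]].
After inserting 3: P = [[1, 2, 3], [4, 8, 10], [7], [9]].
After inserting 6: P = [[1, 2, 3, 6], [4, 8, 10], [7], [9]].
After inserting 5: P = [[1, 2, 3, 5], [4, 6, 10], [7, 8], [9]].

So P = [[1, 2, 3, 5], [4, 6, 10], [7, 8], [9]], Q = [[1, 4, 7, 9], [2, 6, 8], [3, 10], [5]].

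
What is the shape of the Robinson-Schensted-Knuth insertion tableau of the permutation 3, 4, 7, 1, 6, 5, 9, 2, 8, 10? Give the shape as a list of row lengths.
[5, 3, 1, 1]

Row-insert each entry into an empty tableau.

After inserting 3: P = [[3]].
After inserting 4: P = [[3, 4]].
After inserting 7: P = [[3, 4, 7]].
After inserting 1: P = [[1, 4, 7], [3]].
After inserting 6: P = [[1, 4, 6], [3, 7]].
After inserting 5: P = [[1, 4, 5], [3, 6], [7]].
After inserting 9: P = [[1, 4, 5, 9], [3, 6], [7]].
After inserting 2: P = [[1, 2, 5, 9], [3, 4], [6], [7]].
After inserting 8: P = [[1, 2, 5, 8], [3, 4, 9], [6], [7]].
After inserting 10: P = [[1, 2, 5, 8, 10], [3, 4, 9], [6], [7]].

The final insertion tableau P = [[1, 2, 5, 8, 10], [3, 4, 9], [6], [7]] has shape [5, 3, 1, 1].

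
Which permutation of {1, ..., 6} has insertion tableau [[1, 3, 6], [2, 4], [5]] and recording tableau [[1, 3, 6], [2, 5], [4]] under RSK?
Reverse the RSK construction: for i from n down to 1, find the cell of Q containing i, remove the entry at that cell from P, and reverse-bump it up through P; the value ejected from row 1 is w(i).

Step i=6: Q has 6 at row 1, column 3; remove that cell from P, ejecting 6. So w(6) = 6. P is now [[1, 3], [2, 4], [5]].
Step i=5: Q has 5 at row 2, column 2; remove 4 from row 2 of P and reverse-bump: 4 enters row 1 and ejects 3. So w(5) = 3. P is now [[1, 4], [2], [5]].
Step i=4: Q has 4 at row 3, column 1; remove 5 from row 3 of P and reverse-bump: 5 enters row 2 and ejects 2; 2 enters row 1 and ejects 1. So w(4) = 1. P is now [[2, 4], [5]].
Step i=3: Q has 3 at row 1, column 2; remove that cell from P, ejecting 4. So w(3) = 4. P is now [[2], [5]].
Step i=2: Q has 2 at row 2, column 1; remove 5 from row 2 of P and reverse-bump: 5 enters row 1 and ejects 2. So w(2) = 2. P is now [[5]].
Step i=1: Q has 1 at row 1, column 1; remove that cell from P, ejecting 5. So w(1) = 5. P is now [].

So w = 5 2 4 1 3 6.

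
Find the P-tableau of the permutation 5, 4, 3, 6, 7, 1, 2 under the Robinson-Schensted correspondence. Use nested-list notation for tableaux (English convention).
Insert 5: appended to row 1. P = [[5]].
Insert 4: 4 bumps 5 from row 1; 5 starts row 2. P = [[4], [5]].
Insert 3: 3 bumps 4 from row 1; 4 bumps 5 from row 2; 5 starts row 3. P = [[3], [4], [5]].
Insert 6: appended to row 1. P = [[3, 6], [4], [5]].
Insert 7: appended to row 1. P = [[3, 6, 7], [4], [5]].
Insert 1: 1 bumps 3 from row 1; 3 bumps 4 from row 2; 4 bumps 5 from row 3; 5 starts row 4. P = [[1, 6, 7], [3], [4], [5]].
Insert 2: 2 bumps 6 from row 1; 6 appends to row 2. P = [[1, 2, 7], [3, 6], [4], [5]].

So P = [[1, 2, 7], [3, 6], [4], [5]].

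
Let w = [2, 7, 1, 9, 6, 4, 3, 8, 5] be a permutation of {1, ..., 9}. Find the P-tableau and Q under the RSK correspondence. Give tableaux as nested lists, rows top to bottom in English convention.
P = [[1, 3, 5], [2, 4, 8], [6, 9], [7]], Q = [[1, 2, 4], [3, 5, 8], [6, 9], [7]]

Insert each entry of the permutation into P by Schensted row insertion, recording in Q the position of each new cell.

Insert 2: appended to row 1. P = [[2]].
Insert 7: appended to row 1. P = [[2, 7]].
Insert 1: 1 bumps 2 from row 1; 2 starts row 2. P = [[1, 7], [2]].
Insert 9: appended to row 1. P = [[1, 7, 9], [2]].
Insert 6: 6 bumps 7 from row 1; 7 appends to row 2. P = [[1, 6, 9], [2, 7]].
Insert 4: 4 bumps 6 from row 1; 6 bumps 7 from row 2; 7 starts row 3. P = [[1, 4, 9], [2, 6], [7]].
Insert 3: 3 bumps 4 from row 1; 4 bumps 6 from row 2; 6 bumps 7 from row 3; 7 starts row 4. P = [[1, 3, 9], [2, 4], [6], [7]].
Insert 8: 8 bumps 9 from row 1; 9 appends to row 2. P = [[1, 3, 8], [2, 4, 9], [6], [7]].
Insert 5: 5 bumps 8 from row 1; 8 bumps 9 from row 2; 9 appends to row 3. P = [[1, 3, 5], [2, 4, 8], [6, 9], [7]].

So P = [[1, 3, 5], [2, 4, 8], [6, 9], [7]], Q = [[1, 2, 4], [3, 5, 8], [6, 9], [7]].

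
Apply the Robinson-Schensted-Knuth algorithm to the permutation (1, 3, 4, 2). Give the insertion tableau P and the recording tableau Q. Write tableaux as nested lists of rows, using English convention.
P = [[1, 2, 4], [3]], Q = [[1, 2, 3], [4]]

Insert each entry of the permutation into P by Schensted row insertion, recording in Q the position of each new cell.

Insert 1: appended to row 1. P = [[1]], Q = [[1]].
Insert 3: appended to row 1. P = [[1, 3]], Q = [[1, 2]].
Insert 4: appended to row 1. P = [[1, 3, 4]], Q = [[1, 2, 3]].
Insert 2: 2 bumps 3 from row 1; 3 starts row 2. P = [[1, 2, 4], [3]], Q = [[1, 2, 3], [4]].

So P = [[1, 2, 4], [3]], Q = [[1, 2, 3], [4]].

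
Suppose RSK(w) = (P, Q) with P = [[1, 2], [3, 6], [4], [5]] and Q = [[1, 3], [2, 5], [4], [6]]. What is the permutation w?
5 4 6 1 3 2

Reverse RSK: for i = n, n-1, ..., 1, locate i in Q, remove the corresponding corner cell from P, and reverse-bump its entry up through P; the value ejected from row 1 is w(i).

So w = 5 4 6 1 3 2.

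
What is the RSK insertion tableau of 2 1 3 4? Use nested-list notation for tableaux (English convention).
Insert 2: appended to row 1. P = [[2]].
Insert 1: 1 bumps 2 from row 1; 2 starts row 2. P = [[1], [2]].
Insert 3: appended to row 1. P = [[1, 3], [2]].
Insert 4: appended to row 1. P = [[1, 3, 4], [2]].

So P = [[1, 3, 4], [2]].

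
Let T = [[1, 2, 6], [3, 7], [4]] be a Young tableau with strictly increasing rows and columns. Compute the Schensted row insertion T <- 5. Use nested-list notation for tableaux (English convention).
In row 1, 5 replaces 6 (the leftmost entry greater than 5); 6 is bumped to row 2. In row 2, 6 replaces 7 (the leftmost entry greater than 6); 7 is bumped to row 3. 7 is appended to row 3. The new tableau is [[1, 2, 5], [3, 6], [4, 7]].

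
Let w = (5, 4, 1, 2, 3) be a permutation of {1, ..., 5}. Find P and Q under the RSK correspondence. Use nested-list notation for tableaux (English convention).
Insert each entry of the permutation into P by Schensted row insertion, recording in Q the position of each new cell.

After inserting 5: P = [[5]].
After inserting 4: P = [[4], [5]].
After inserting 1: P = [[1], [4], [5]].
After inserting 2: P = [[1, 2], [4], [5]].
After inserting 3: P = [[1, 2, 3], [4], [5]].

So P = [[1, 2, 3], [4], [5]], Q = [[1, 4, 5], [2], [3]].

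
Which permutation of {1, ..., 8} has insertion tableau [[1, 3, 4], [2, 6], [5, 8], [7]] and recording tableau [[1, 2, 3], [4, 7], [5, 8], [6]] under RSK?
2 7 8 5 3 1 6 4

Reverse the RSK construction: for i from n down to 1, find the cell of Q containing i, remove the entry at that cell from P, and reverse-bump it up through P; the value ejected from row 1 is w(i).

Step i=8: Q has 8 at row 3, column 2; remove 8 from row 3 of P and reverse-bump: 8 enters row 2 and ejects 6; 6 enters row 1 and ejects 4. So w(8) = 4. P is now [[1, 3, 6], [2, 8], [5], [7]].
Step i=7: Q has 7 at row 2, column 2; remove 8 from row 2 of P and reverse-bump: 8 enters row 1 and ejects 6. So w(7) = 6. P is now [[1, 3, 8], [2], [5], [7]].
Step i=6: Q has 6 at row 4, column 1; remove 7 from row 4 of P and reverse-bump: 7 enters row 3 and ejects 5; 5 enters row 2 and ejects 2; 2 enters row 1 and ejects 1. So w(6) = 1. P is now [[2, 3, 8], [5], [7]].
Step i=5: Q has 5 at row 3, column 1; remove 7 from row 3 of P and reverse-bump: 7 enters row 2 and ejects 5; 5 enters row 1 and ejects 3. So w(5) = 3. P is now [[2, 5, 8], [7]].
Step i=4: Q has 4 at row 2, column 1; remove 7 from row 2 of P and reverse-bump: 7 enters row 1 and ejects 5. So w(4) = 5. P is now [[2, 7, 8]].
Step i=3: Q has 3 at row 1, column 3; remove that cell from P, ejecting 8. So w(3) = 8. P is now [[2, 7]].
Step i=2: Q has 2 at row 1, column 2; remove that cell from P, ejecting 7. So w(2) = 7. P is now [[2]].
Step i=1: Q has 1 at row 1, column 1; remove that cell from P, ejecting 2. So w(1) = 2. P is now [].

So w = 2 7 8 5 3 1 6 4.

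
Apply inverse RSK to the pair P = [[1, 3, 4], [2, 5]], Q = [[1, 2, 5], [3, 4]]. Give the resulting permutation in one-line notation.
2 5 1 3 4

Reverse RSK: for i = n, n-1, ..., 1, locate i in Q, remove the corresponding corner cell from P, and reverse-bump its entry up through P; the value ejected from row 1 is w(i).

So w = 2 5 1 3 4.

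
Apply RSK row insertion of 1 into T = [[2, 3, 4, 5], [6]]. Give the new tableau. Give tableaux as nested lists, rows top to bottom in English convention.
In row 1, 1 replaces 2 (the leftmost entry greater than 1); 2 is bumped to row 2. In row 2, 2 replaces 6 (the leftmost entry greater than 2); 6 is bumped to row 3. 6 starts a new row 3. The new tableau is [[1, 3, 4, 5], [2], [6]].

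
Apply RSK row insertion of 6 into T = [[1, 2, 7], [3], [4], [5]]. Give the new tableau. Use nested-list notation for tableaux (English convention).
[[1, 2, 6], [3, 7], [4], [5]]

In row 1, 6 replaces 7 (the leftmost entry greater than 6); 7 is bumped to row 2. 7 is appended to row 2. The new tableau is [[1, 2, 6], [3, 7], [4], [5]].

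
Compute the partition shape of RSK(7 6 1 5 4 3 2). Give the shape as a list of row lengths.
Row-insert each entry into an empty tableau.

After inserting 7: P = [[7]].
After inserting 6: P = [[6], [7]].
After inserting 1: P = [[1], [6], [7]].
After inserting 5: P = [[1, 5], [6], [7]].
After inserting 4: P = [[1, 4], [5], [6], [7]].
After inserting 3: P = [[1, 3], [4], [5], [6], [7]].
After inserting 2: P = [[1, 2], [3], [4], [5], [6], [7]].

The final insertion tableau P = [[1, 2], [3], [4], [5], [6], [7]] has shape [2, 1, 1, 1, 1, 1].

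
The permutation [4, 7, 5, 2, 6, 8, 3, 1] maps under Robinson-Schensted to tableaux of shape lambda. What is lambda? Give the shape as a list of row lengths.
RSK row insertion gives P = [[1, 3, 6, 8], [2, 5], [4], [7]], which has shape [4, 2, 1, 1].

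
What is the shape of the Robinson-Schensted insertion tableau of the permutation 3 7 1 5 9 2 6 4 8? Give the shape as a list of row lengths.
[4, 3, 2]

Row-insert each entry into an empty tableau.

After inserting 3: P = [[3]].
After inserting 7: P = [[3, 7]].
After inserting 1: P = [[1, 7], [3]].
After inserting 5: P = [[1, 5], [3, 7]].
After inserting 9: P = [[1, 5, 9], [3, 7]].
After inserting 2: P = [[1, 2, 9], [3, 5], [7]].
After inserting 6: P = [[1, 2, 6], [3, 5, 9], [7]].
After inserting 4: P = [[1, 2, 4], [3, 5, 6], [7, 9]].
After inserting 8: P = [[1, 2, 4, 8], [3, 5, 6], [7, 9]].

The final insertion tableau P = [[1, 2, 4, 8], [3, 5, 6], [7, 9]] has shape [4, 3, 2].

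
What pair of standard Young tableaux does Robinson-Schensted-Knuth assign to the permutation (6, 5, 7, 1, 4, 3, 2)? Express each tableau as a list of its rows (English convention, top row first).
P = [[1, 2], [3, 7], [4], [5], [6]], Q = [[1, 3], [2, 5], [4], [6], [7]]

Insert each entry of the permutation into P by Schensted row insertion, recording in Q the position of each new cell.

Insert 6: appended to row 1. P = [[6]].
Insert 5: 5 bumps 6 from row 1; 6 starts row 2. P = [[5], [6]].
Insert 7: appended to row 1. P = [[5, 7], [6]].
Insert 1: 1 bumps 5 from row 1; 5 bumps 6 from row 2; 6 starts row 3. P = [[1, 7], [5], [6]].
Insert 4: 4 bumps 7 from row 1; 7 appends to row 2. P = [[1, 4], [5, 7], [6]].
Insert 3: 3 bumps 4 from row 1; 4 bumps 5 from row 2; 5 bumps 6 from row 3; 6 starts row 4. P = [[1, 3], [4, 7], [5], [6]].
Insert 2: 2 bumps 3 from row 1; 3 bumps 4 from row 2; 4 bumps 5 from row 3; 5 bumps 6 from row 4; 6 starts row 5. P = [[1, 2], [3, 7], [4], [5], [6]].

So P = [[1, 2], [3, 7], [4], [5], [6]], Q = [[1, 3], [2, 5], [4], [6], [7]].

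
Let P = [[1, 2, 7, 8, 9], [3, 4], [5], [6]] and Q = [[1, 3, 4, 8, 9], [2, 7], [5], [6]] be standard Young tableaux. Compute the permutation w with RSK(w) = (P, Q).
Reverse RSK: for i = n, n-1, ..., 1, locate i in Q, remove the corresponding corner cell from P, and reverse-bump its entry up through P; the value ejected from row 1 is w(i).

So w = 6 3 5 7 4 1 2 8 9.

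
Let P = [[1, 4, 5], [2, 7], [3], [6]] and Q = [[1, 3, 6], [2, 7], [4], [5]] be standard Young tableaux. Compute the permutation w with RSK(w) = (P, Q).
Reverse the RSK construction: for i from n down to 1, find the cell of Q containing i, remove the entry at that cell from P, and reverse-bump it up through P; the value ejected from row 1 is w(i).

Step i=7: Q has 7 at row 2, column 2; remove 7 from row 2 of P and reverse-bump: 7 enters row 1 and ejects 5. So w(7) = 5. P is now [[1, 4, 7], [2], [3], [6]].
Step i=6: Q has 6 at row 1, column 3; remove that cell from P, ejecting 7. So w(6) = 7. P is now [[1, 4], [2], [3], [6]].
Step i=5: Q has 5 at row 4, column 1; remove 6 from row 4 of P and reverse-bump: 6 enters row 3 and ejects 3; 3 enters row 2 and ejects 2; 2 enters row 1 and ejects 1. So w(5) = 1. P is now [[2, 4], [3], [6]].
Step i=4: Q has 4 at row 3, column 1; remove 6 from row 3 of P and reverse-bump: 6 enters row 2 and ejects 3; 3 enters row 1 and ejects 2. So w(4) = 2. P is now [[3, 4], [6]].
Step i=3: Q has 3 at row 1, column 2; remove that cell from P, ejecting 4. So w(3) = 4. P is now [[3], [6]].
Step i=2: Q has 2 at row 2, column 1; remove 6 from row 2 of P and reverse-bump: 6 enters row 1 and ejects 3. So w(2) = 3. P is now [[6]].
Step i=1: Q has 1 at row 1, column 1; remove that cell from P, ejecting 6. So w(1) = 6. P is now [].

So w = 6 3 4 2 1 7 5.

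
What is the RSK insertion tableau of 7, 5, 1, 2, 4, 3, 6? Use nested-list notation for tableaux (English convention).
P = [[1, 2, 3, 6], [4], [5], [7]]

Insert 7: appended to row 1. P = [[7]].
Insert 5: 5 bumps 7 from row 1; 7 starts row 2. P = [[5], [7]].
Insert 1: 1 bumps 5 from row 1; 5 bumps 7 from row 2; 7 starts row 3. P = [[1], [5], [7]].
Insert 2: appended to row 1. P = [[1, 2], [5], [7]].
Insert 4: appended to row 1. P = [[1, 2, 4], [5], [7]].
Insert 3: 3 bumps 4 from row 1; 4 bumps 5 from row 2; 5 bumps 7 from row 3; 7 starts row 4. P = [[1, 2, 3], [4], [5], [7]].
Insert 6: appended to row 1. P = [[1, 2, 3, 6], [4], [5], [7]].

So P = [[1, 2, 3, 6], [4], [5], [7]].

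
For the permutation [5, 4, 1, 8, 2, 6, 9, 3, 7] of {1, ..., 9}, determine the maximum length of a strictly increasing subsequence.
4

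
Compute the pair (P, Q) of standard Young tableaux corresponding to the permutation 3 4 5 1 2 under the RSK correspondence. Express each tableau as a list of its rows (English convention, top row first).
Insert each entry of the permutation into P by Schensted row insertion, recording in Q the position of each new cell.

Insert 3: appended to row 1. P = [[3]].
Insert 4: appended to row 1. P = [[3, 4]].
Insert 5: appended to row 1. P = [[3, 4, 5]].
Insert 1: 1 bumps 3 from row 1; 3 starts row 2. P = [[1, 4, 5], [3]].
Insert 2: 2 bumps 4 from row 1; 4 appends to row 2. P = [[1, 2, 5], [3, 4]].

So P = [[1, 2, 5], [3, 4]], Q = [[1, 2, 3], [4, 5]].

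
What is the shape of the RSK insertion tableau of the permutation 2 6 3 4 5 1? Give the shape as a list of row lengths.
Row-insert each entry into an empty tableau.

After inserting 2: P = [[2]].
After inserting 6: P = [[2, 6]].
After inserting 3: P = [[2, 3], [6]].
After inserting 4: P = [[2, 3, 4], [6]].
After inserting 5: P = [[2, 3, 4, 5], [6]].
After inserting 1: P = [[1, 3, 4, 5], [2], [6]].

The final insertion tableau P = [[1, 3, 4, 5], [2], [6]] has shape [4, 1, 1].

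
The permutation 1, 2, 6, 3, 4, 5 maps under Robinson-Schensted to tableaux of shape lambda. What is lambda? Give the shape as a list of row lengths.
[5, 1]

Row-insert each entry into an empty tableau.

After inserting 1: P = [[1]].
After inserting 2: P = [[1, 2]].
After inserting 6: P = [[1, 2, 6]].
After inserting 3: P = [[1, 2, 3], [6]].
After inserting 4: P = [[1, 2, 3, 4], [6]].
After inserting 5: P = [[1, 2, 3, 4, 5], [6]].

The final insertion tableau P = [[1, 2, 3, 4, 5], [6]] has shape [5, 1].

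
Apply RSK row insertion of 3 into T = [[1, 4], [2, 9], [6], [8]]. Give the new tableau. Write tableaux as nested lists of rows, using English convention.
In row 1, 3 replaces 4 (the leftmost entry greater than 3); 4 is bumped to row 2. In row 2, 4 replaces 9 (the leftmost entry greater than 4); 9 is bumped to row 3. 9 is appended to row 3. The new tableau is [[1, 3], [2, 4], [6, 9], [8]].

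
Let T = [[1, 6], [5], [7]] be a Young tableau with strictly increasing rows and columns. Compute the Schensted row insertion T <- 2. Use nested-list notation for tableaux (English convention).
In row 1, 2 replaces 6 (the leftmost entry greater than 2); 6 is bumped to row 2. 6 is appended to row 2. The new tableau is [[1, 2], [5, 6], [7]].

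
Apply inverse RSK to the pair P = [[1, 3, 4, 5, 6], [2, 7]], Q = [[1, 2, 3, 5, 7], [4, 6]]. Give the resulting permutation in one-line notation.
2 3 4 1 7 5 6

Reverse RSK: for i = n, n-1, ..., 1, locate i in Q, remove the corresponding corner cell from P, and reverse-bump its entry up through P; the value ejected from row 1 is w(i).

So w = 2 3 4 1 7 5 6.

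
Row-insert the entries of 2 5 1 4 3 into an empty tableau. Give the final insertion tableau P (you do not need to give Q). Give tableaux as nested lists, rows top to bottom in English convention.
Insert 2: appended to row 1. P = [[2]].
Insert 5: appended to row 1. P = [[2, 5]].
Insert 1: 1 bumps 2 from row 1; 2 starts row 2. P = [[1, 5], [2]].
Insert 4: 4 bumps 5 from row 1; 5 appends to row 2. P = [[1, 4], [2, 5]].
Insert 3: 3 bumps 4 from row 1; 4 bumps 5 from row 2; 5 starts row 3. P = [[1, 3], [2, 4], [5]].

So P = [[1, 3], [2, 4], [5]].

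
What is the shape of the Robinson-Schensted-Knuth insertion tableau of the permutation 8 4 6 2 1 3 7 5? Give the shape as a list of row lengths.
[3, 3, 1, 1]

Row-insert each entry into an empty tableau.

After inserting 8: P = [[8]].
After inserting 4: P = [[4], [8]].
After inserting 6: P = [[4, 6], [8]].
After inserting 2: P = [[2, 6], [4], [8]].
After inserting 1: P = [[1, 6], [2], [4], [8]].
After inserting 3: P = [[1, 3], [2, 6], [4], [8]].
After inserting 7: P = [[1, 3, 7], [2, 6], [4], [8]].
After inserting 5: P = [[1, 3, 5], [2, 6, 7], [4], [8]].

The final insertion tableau P = [[1, 3, 5], [2, 6, 7], [4], [8]] has shape [3, 3, 1, 1].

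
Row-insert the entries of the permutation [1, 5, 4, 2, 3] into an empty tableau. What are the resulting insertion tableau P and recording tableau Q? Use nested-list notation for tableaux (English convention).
P = [[1, 2, 3], [4], [5]], Q = [[1, 2, 5], [3], [4]]

Insert each entry of the permutation into P by Schensted row insertion, recording in Q the position of each new cell.

Insert 1: appended to row 1. P = [[1]], Q = [[1]].
Insert 5: appended to row 1. P = [[1, 5]], Q = [[1, 2]].
Insert 4: 4 bumps 5 from row 1; 5 starts row 2. P = [[1, 4], [5]], Q = [[1, 2], [3]].
Insert 2: 2 bumps 4 from row 1; 4 bumps 5 from row 2; 5 starts row 3. P = [[1, 2], [4], [5]], Q = [[1, 2], [3], [4]].
Insert 3: appended to row 1. P = [[1, 2, 3], [4], [5]], Q = [[1, 2, 5], [3], [4]].

So P = [[1, 2, 3], [4], [5]], Q = [[1, 2, 5], [3], [4]].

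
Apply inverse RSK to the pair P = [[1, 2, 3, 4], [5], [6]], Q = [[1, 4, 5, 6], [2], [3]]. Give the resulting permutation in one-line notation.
6 5 1 2 3 4

Reverse the RSK construction: for i from n down to 1, find the cell of Q containing i, remove the entry at that cell from P, and reverse-bump it up through P; the value ejected from row 1 is w(i).

Step i=6: Q has 6 at row 1, column 4; remove that cell from P, ejecting 4. So w(6) = 4. P is now [[1, 2, 3], [5], [6]].
Step i=5: Q has 5 at row 1, column 3; remove that cell from P, ejecting 3. So w(5) = 3. P is now [[1, 2], [5], [6]].
Step i=4: Q has 4 at row 1, column 2; remove that cell from P, ejecting 2. So w(4) = 2. P is now [[1], [5], [6]].
Step i=3: Q has 3 at row 3, column 1; remove 6 from row 3 of P and reverse-bump: 6 enters row 2 and ejects 5; 5 enters row 1 and ejects 1. So w(3) = 1. P is now [[5], [6]].
Step i=2: Q has 2 at row 2, column 1; remove 6 from row 2 of P and reverse-bump: 6 enters row 1 and ejects 5. So w(2) = 5. P is now [[6]].
Step i=1: Q has 1 at row 1, column 1; remove that cell from P, ejecting 6. So w(1) = 6. P is now [].

So w = 6 5 1 2 3 4.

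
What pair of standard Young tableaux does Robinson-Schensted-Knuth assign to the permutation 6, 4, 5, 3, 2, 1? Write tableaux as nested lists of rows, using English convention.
P = [[1, 5], [2], [3], [4], [6]], Q = [[1, 3], [2], [4], [5], [6]]

Insert each entry of the permutation into P by Schensted row insertion, recording in Q the position of each new cell.

Insert 6: appended to row 1. P = [[6]], Q = [[1]].
Insert 4: 4 bumps 6 from row 1; 6 starts row 2. P = [[4], [6]], Q = [[1], [2]].
Insert 5: appended to row 1. P = [[4, 5], [6]], Q = [[1, 3], [2]].
Insert 3: 3 bumps 4 from row 1; 4 bumps 6 from row 2; 6 starts row 3. P = [[3, 5], [4], [6]], Q = [[1, 3], [2], [4]].
Insert 2: 2 bumps 3 from row 1; 3 bumps 4 from row 2; 4 bumps 6 from row 3; 6 starts row 4. P = [[2, 5], [3], [4], [6]], Q = [[1, 3], [2], [4], [5]].
Insert 1: 1 bumps 2 from row 1; 2 bumps 3 from row 2; 3 bumps 4 from row 3; 4 bumps 6 from row 4; 6 starts row 5. P = [[1, 5], [2], [3], [4], [6]], Q = [[1, 3], [2], [4], [5], [6]].

So P = [[1, 5], [2], [3], [4], [6]], Q = [[1, 3], [2], [4], [5], [6]].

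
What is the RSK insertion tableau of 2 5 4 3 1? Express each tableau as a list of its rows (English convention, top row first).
After inserting 2: P = [[2]].
After inserting 5: P = [[2, 5]].
After inserting 4: P = [[2, 4], [5]].
After inserting 3: P = [[2, 3], [4], [5]].
After inserting 1: P = [[1, 3], [2], [4], [5]].

So P = [[1, 3], [2], [4], [5]].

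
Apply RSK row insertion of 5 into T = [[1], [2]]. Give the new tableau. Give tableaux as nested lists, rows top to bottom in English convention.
5 is larger than every entry of row 1, so it is appended to row 1. The new tableau is [[1, 5], [2]].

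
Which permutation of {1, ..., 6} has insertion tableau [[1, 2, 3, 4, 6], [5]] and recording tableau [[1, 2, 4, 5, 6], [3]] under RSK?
Reverse RSK: for i = n, n-1, ..., 1, locate i in Q, remove the corresponding corner cell from P, and reverse-bump its entry up through P; the value ejected from row 1 is w(i).

So w = 1 5 2 3 4 6.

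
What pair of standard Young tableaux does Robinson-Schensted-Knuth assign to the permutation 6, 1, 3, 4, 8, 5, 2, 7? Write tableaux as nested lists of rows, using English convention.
Insert each entry of the permutation into P by Schensted row insertion, recording in Q the position of each new cell.

Insert 6: appended to row 1. P = [[6]], Q = [[1]].
Insert 1: 1 bumps 6 from row 1; 6 starts row 2. P = [[1], [6]], Q = [[1], [2]].
Insert 3: appended to row 1. P = [[1, 3], [6]], Q = [[1, 3], [2]].
Insert 4: appended to row 1. P = [[1, 3, 4], [6]], Q = [[1, 3, 4], [2]].
Insert 8: appended to row 1. P = [[1, 3, 4, 8], [6]], Q = [[1, 3, 4, 5], [2]].
Insert 5: 5 bumps 8 from row 1; 8 appends to row 2. P = [[1, 3, 4, 5], [6, 8]], Q = [[1, 3, 4, 5], [2, 6]].
Insert 2: 2 bumps 3 from row 1; 3 bumps 6 from row 2; 6 starts row 3. P = [[1, 2, 4, 5], [3, 8], [6]], Q = [[1, 3, 4, 5], [2, 6], [7]].
Insert 7: appended to row 1. P = [[1, 2, 4, 5, 7], [3, 8], [6]], Q = [[1, 3, 4, 5, 8], [2, 6], [7]].

So P = [[1, 2, 4, 5, 7], [3, 8], [6]], Q = [[1, 3, 4, 5, 8], [2, 6], [7]].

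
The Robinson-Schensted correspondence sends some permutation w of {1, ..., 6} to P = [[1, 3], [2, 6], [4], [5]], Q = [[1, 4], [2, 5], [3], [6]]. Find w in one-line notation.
5 4 2 6 3 1

Reverse the RSK construction: for i from n down to 1, find the cell of Q containing i, remove the entry at that cell from P, and reverse-bump it up through P; the value ejected from row 1 is w(i).

Step i=6: Q has 6 at row 4, column 1; remove 5 from row 4 of P and reverse-bump: 5 enters row 3 and ejects 4; 4 enters row 2 and ejects 2; 2 enters row 1 and ejects 1. So w(6) = 1. P is now [[2, 3], [4, 6], [5]].
Step i=5: Q has 5 at row 2, column 2; remove 6 from row 2 of P and reverse-bump: 6 enters row 1 and ejects 3. So w(5) = 3. P is now [[2, 6], [4], [5]].
Step i=4: Q has 4 at row 1, column 2; remove that cell from P, ejecting 6. So w(4) = 6. P is now [[2], [4], [5]].
Step i=3: Q has 3 at row 3, column 1; remove 5 from row 3 of P and reverse-bump: 5 enters row 2 and ejects 4; 4 enters row 1 and ejects 2. So w(3) = 2. P is now [[4], [5]].
Step i=2: Q has 2 at row 2, column 1; remove 5 from row 2 of P and reverse-bump: 5 enters row 1 and ejects 4. So w(2) = 4. P is now [[5]].
Step i=1: Q has 1 at row 1, column 1; remove that cell from P, ejecting 5. So w(1) = 5. P is now [].

So w = 5 4 2 6 3 1.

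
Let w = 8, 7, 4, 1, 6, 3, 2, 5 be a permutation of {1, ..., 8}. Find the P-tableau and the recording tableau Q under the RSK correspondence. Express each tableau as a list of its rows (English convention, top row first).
P = [[1, 2, 5], [3, 6], [4], [7], [8]], Q = [[1, 5, 8], [2, 6], [3], [4], [7]]

Insert each entry of the permutation into P by Schensted row insertion, recording in Q the position of each new cell.

Insert 8: appended to row 1. P = [[8]], Q = [[1]].
Insert 7: 7 bumps 8 from row 1; 8 starts row 2. P = [[7], [8]], Q = [[1], [2]].
Insert 4: 4 bumps 7 from row 1; 7 bumps 8 from row 2; 8 starts row 3. P = [[4], [7], [8]], Q = [[1], [2], [3]].
Insert 1: 1 bumps 4 from row 1; 4 bumps 7 from row 2; 7 bumps 8 from row 3; 8 starts row 4. P = [[1], [4], [7], [8]], Q = [[1], [2], [3], [4]].
Insert 6: appended to row 1. P = [[1, 6], [4], [7], [8]], Q = [[1, 5], [2], [3], [4]].
Insert 3: 3 bumps 6 from row 1; 6 appends to row 2. P = [[1, 3], [4, 6], [7], [8]], Q = [[1, 5], [2, 6], [3], [4]].
Insert 2: 2 bumps 3 from row 1; 3 bumps 4 from row 2; 4 bumps 7 from row 3; 7 bumps 8 from row 4; 8 starts row 5. P = [[1, 2], [3, 6], [4], [7], [8]], Q = [[1, 5], [2, 6], [3], [4], [7]].
Insert 5: appended to row 1. P = [[1, 2, 5], [3, 6], [4], [7], [8]], Q = [[1, 5, 8], [2, 6], [3], [4], [7]].

So P = [[1, 2, 5], [3, 6], [4], [7], [8]], Q = [[1, 5, 8], [2, 6], [3], [4], [7]].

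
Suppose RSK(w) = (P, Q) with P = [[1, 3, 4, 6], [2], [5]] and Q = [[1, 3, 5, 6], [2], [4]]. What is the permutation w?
5 2 3 1 4 6

Reverse the RSK construction: for i from n down to 1, find the cell of Q containing i, remove the entry at that cell from P, and reverse-bump it up through P; the value ejected from row 1 is w(i).

Step i=6: Q has 6 at row 1, column 4; remove that cell from P, ejecting 6. So w(6) = 6. P is now [[1, 3, 4], [2], [5]].
Step i=5: Q has 5 at row 1, column 3; remove that cell from P, ejecting 4. So w(5) = 4. P is now [[1, 3], [2], [5]].
Step i=4: Q has 4 at row 3, column 1; remove 5 from row 3 of P and reverse-bump: 5 enters row 2 and ejects 2; 2 enters row 1 and ejects 1. So w(4) = 1. P is now [[2, 3], [5]].
Step i=3: Q has 3 at row 1, column 2; remove that cell from P, ejecting 3. So w(3) = 3. P is now [[2], [5]].
Step i=2: Q has 2 at row 2, column 1; remove 5 from row 2 of P and reverse-bump: 5 enters row 1 and ejects 2. So w(2) = 2. P is now [[5]].
Step i=1: Q has 1 at row 1, column 1; remove that cell from P, ejecting 5. So w(1) = 5. P is now [].

So w = 5 2 3 1 4 6.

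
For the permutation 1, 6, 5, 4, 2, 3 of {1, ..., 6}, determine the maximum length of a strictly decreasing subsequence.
4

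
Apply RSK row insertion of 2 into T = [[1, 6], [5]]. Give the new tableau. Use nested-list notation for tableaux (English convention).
In row 1, 2 replaces 6 (the leftmost entry greater than 2); 6 is bumped to row 2. 6 is appended to row 2. The new tableau is [[1, 2], [5, 6]].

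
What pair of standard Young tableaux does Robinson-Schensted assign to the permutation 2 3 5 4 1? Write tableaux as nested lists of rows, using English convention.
P = [[1, 3, 4], [2], [5]], Q = [[1, 2, 3], [4], [5]]

Insert each entry of the permutation into P by Schensted row insertion, recording in Q the position of each new cell.

Insert 2: appended to row 1. P = [[2]].
Insert 3: appended to row 1. P = [[2, 3]].
Insert 5: appended to row 1. P = [[2, 3, 5]].
Insert 4: 4 bumps 5 from row 1; 5 starts row 2. P = [[2, 3, 4], [5]].
Insert 1: 1 bumps 2 from row 1; 2 bumps 5 from row 2; 5 starts row 3. P = [[1, 3, 4], [2], [5]].

So P = [[1, 3, 4], [2], [5]], Q = [[1, 2, 3], [4], [5]].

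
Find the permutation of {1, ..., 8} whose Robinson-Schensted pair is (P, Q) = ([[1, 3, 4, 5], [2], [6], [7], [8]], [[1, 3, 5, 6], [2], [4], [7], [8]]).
8 2 7 3 4 6 5 1

Reverse the RSK construction: for i from n down to 1, find the cell of Q containing i, remove the entry at that cell from P, and reverse-bump it up through P; the value ejected from row 1 is w(i).

Step i=8: Q has 8 at row 5, column 1; remove 8 from row 5 of P and reverse-bump: 8 enters row 4 and ejects 7; 7 enters row 3 and ejects 6; 6 enters row 2 and ejects 2; 2 enters row 1 and ejects 1. So w(8) = 1. P is now [[2, 3, 4, 5], [6], [7], [8]].
Step i=7: Q has 7 at row 4, column 1; remove 8 from row 4 of P and reverse-bump: 8 enters row 3 and ejects 7; 7 enters row 2 and ejects 6; 6 enters row 1 and ejects 5. So w(7) = 5. P is now [[2, 3, 4, 6], [7], [8]].
Step i=6: Q has 6 at row 1, column 4; remove that cell from P, ejecting 6. So w(6) = 6. P is now [[2, 3, 4], [7], [8]].
Step i=5: Q has 5 at row 1, column 3; remove that cell from P, ejecting 4. So w(5) = 4. P is now [[2, 3], [7], [8]].
Step i=4: Q has 4 at row 3, column 1; remove 8 from row 3 of P and reverse-bump: 8 enters row 2 and ejects 7; 7 enters row 1 and ejects 3. So w(4) = 3. P is now [[2, 7], [8]].
Step i=3: Q has 3 at row 1, column 2; remove that cell from P, ejecting 7. So w(3) = 7. P is now [[2], [8]].
Step i=2: Q has 2 at row 2, column 1; remove 8 from row 2 of P and reverse-bump: 8 enters row 1 and ejects 2. So w(2) = 2. P is now [[8]].
Step i=1: Q has 1 at row 1, column 1; remove that cell from P, ejecting 8. So w(1) = 8. P is now [].

So w = 8 2 7 3 4 6 5 1.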